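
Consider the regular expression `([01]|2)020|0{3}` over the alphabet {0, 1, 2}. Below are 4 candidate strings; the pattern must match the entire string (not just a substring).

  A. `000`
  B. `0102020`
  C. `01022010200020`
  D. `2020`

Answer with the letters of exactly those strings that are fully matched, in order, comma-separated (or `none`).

A, D

A → match
B → no match
C → no match
D → match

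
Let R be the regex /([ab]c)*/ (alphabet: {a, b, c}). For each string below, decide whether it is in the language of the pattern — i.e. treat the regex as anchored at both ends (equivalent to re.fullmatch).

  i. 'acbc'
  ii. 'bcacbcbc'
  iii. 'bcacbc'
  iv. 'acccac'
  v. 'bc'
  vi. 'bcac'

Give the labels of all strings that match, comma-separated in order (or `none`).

i → match
ii → match
iii → match
iv → no match
v → match
vi → match

i, ii, iii, v, vi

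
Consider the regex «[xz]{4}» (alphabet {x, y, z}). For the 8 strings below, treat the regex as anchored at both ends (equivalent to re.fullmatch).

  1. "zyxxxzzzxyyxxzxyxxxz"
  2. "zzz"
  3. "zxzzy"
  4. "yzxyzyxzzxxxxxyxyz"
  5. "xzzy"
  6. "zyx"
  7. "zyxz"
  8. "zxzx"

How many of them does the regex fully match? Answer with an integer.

1 → no match
2. "zzz" → no match
3. "zxzzy" → no match
4 → no match
5. "xzzy" → no match
6. "zyx" → no match
7. "zyxz" → no match
8. "zxzx" → match
Total matched: 1

1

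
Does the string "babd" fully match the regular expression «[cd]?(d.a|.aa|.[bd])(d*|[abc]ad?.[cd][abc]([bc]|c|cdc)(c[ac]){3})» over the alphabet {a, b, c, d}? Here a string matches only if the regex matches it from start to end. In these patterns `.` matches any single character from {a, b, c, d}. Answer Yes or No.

No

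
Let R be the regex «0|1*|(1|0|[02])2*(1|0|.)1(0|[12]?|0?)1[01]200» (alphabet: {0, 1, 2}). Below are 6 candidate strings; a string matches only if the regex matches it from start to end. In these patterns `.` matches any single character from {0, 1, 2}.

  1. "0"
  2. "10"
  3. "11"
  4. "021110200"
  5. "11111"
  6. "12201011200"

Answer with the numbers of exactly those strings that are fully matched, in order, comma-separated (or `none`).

1 → match
2 → no match
3 → match
4 → match
5 → match
6 → match

1, 3, 4, 5, 6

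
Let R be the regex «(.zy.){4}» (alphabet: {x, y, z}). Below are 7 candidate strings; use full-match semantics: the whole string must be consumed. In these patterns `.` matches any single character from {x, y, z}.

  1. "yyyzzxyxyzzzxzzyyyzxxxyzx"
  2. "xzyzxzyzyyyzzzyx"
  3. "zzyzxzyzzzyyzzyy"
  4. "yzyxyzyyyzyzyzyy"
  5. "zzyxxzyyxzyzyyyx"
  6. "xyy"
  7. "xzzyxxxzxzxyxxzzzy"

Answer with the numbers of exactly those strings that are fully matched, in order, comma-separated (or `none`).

1 → no match
2 → no match
3 → match
4 → match
5 → no match
6 → no match
7 → no match

3, 4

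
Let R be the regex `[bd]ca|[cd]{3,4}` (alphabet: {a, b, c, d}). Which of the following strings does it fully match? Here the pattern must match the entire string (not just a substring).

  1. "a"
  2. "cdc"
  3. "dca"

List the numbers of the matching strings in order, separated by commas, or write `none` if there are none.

1 → no match
2 → match
3 → match

2, 3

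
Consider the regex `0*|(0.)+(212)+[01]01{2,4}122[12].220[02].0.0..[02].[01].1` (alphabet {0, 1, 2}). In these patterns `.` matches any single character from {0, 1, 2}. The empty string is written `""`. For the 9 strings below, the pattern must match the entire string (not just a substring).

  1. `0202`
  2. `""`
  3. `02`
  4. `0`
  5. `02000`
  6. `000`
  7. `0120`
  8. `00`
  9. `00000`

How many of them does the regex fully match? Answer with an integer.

5

1 → no match
2 → match
3 → no match
4 → match
5 → no match
6 → match
7 → no match
8 → match
9 → match
Total matched: 5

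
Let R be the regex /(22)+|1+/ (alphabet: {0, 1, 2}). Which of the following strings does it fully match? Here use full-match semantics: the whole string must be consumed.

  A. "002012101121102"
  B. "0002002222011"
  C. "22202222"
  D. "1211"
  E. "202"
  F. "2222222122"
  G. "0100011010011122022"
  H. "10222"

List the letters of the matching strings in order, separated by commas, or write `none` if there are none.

A → no match
B → no match
C → no match
D → no match
E → no match
F → no match
G → no match
H → no match

none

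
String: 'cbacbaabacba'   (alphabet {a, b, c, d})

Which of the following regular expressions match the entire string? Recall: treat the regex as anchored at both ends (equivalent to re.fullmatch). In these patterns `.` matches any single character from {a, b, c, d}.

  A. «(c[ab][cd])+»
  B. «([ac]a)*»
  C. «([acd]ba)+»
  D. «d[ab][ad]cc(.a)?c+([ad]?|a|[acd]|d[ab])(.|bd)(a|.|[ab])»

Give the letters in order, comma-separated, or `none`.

A → no match
B → no match
C → match
D → no match — must start with 'd'

C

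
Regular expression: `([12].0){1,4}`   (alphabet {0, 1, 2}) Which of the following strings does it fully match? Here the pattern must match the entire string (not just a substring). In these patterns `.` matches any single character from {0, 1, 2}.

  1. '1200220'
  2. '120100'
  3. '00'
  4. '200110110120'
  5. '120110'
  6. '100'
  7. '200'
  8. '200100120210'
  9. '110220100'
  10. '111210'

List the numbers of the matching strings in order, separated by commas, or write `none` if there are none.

1. '1200220' → no match
2. '120100' → match
3. '00' → no match
4. '200110110120' → match
5. '120110' → match
6. '100' → match
7. '200' → match
8. '200100120210' → match
9. '110220100' → match
10. '111210' → no match

2, 4, 5, 6, 7, 8, 9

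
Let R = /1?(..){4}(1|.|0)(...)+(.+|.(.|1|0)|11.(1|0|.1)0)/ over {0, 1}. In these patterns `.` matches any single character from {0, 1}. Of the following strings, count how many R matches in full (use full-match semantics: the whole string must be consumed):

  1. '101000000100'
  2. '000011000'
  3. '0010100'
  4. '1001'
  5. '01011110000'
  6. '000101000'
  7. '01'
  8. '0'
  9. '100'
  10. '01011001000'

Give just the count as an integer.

1 → no match
2 → no match
3 → no match
4 → no match
5 → no match
6 → no match
7 → no match
8 → no match
9 → no match
10 → no match
Total matched: 0

0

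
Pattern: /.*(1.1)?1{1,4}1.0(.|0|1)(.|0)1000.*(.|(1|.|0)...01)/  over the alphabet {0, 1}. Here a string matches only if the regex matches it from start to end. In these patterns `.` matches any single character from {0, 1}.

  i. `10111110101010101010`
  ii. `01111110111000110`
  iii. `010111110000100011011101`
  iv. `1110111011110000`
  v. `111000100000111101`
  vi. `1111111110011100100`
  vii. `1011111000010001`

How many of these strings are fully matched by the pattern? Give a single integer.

4

i → no match
ii → match
iii → match
iv → no match
v → match
vi → no match
vii → match
Total matched: 4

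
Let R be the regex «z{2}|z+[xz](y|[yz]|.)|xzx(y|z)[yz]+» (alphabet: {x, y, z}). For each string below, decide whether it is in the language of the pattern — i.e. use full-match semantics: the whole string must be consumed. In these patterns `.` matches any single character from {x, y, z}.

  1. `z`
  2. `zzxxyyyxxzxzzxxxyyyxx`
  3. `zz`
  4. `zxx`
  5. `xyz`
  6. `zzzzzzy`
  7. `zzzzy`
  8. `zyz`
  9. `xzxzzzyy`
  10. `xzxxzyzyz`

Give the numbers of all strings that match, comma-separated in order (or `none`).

1. `z` → no match
2 → no match
3. `zz` → match
4. `zxx` → match
5. `xyz` → no match
6. `zzzzzzy` → match
7. `zzzzy` → match
8. `zyz` → no match
9. `xzxzzzyy` → match
10. `xzxxzyzyz` → no match

3, 4, 6, 7, 9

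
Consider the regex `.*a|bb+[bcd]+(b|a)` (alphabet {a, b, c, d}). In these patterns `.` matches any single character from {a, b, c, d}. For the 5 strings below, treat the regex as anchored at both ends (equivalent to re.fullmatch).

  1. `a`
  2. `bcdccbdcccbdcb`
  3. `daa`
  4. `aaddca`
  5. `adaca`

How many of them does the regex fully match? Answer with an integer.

4

1 → match
2 → no match
3 → match
4 → match
5 → match
Total matched: 4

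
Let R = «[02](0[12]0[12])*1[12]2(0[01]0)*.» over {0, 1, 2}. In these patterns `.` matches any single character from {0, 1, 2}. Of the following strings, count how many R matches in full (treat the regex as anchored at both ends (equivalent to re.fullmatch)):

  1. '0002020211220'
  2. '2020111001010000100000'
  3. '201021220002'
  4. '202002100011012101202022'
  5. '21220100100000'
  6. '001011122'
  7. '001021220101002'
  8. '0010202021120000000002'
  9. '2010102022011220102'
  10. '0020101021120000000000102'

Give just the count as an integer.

1 → no match
2 → no match
3 → match
4 → no match
5 → match
6 → match
7 → no match
8 → match
9 → no match
10 → match
Total matched: 5

5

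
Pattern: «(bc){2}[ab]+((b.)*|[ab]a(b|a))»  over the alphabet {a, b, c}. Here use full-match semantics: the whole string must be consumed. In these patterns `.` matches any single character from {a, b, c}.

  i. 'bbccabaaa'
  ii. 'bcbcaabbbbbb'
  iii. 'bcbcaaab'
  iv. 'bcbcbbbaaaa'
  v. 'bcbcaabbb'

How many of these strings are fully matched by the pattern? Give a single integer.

4

i. 'bbccabaaa' → no match — must start with 'bc'
ii. 'bcbcaabbbbbb' → match
iii. 'bcbcaaab' → match
iv. 'bcbcbbbaaaa' → match
v. 'bcbcaabbb' → match
Total matched: 4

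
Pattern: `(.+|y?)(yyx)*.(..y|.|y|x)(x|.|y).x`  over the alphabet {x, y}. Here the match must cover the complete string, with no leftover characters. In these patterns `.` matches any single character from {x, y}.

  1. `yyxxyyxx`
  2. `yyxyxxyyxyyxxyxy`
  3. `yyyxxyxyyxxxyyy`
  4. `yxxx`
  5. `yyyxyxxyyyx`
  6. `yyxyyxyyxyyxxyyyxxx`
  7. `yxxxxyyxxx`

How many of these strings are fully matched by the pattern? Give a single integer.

4

1. `yyxxyyxx` → match
2 → no match — must end with `x`
3 → no match — must end with `x`
4. `yxxx` → no match
5. `yyyxyxxyyyx` → match
6 → match
7. `yxxxxyyxxx` → match
Total matched: 4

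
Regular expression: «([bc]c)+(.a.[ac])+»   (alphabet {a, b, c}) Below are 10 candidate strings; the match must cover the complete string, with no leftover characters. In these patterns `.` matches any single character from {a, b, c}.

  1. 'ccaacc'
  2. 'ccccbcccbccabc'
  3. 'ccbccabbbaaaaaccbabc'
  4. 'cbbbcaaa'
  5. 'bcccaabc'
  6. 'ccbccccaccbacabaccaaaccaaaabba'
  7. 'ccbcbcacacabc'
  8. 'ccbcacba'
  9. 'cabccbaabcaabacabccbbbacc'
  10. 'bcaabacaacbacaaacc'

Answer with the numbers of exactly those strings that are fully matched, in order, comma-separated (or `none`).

1, 2, 5, 10

1. 'ccaacc' → match
2 → match
3 → no match
4. 'cbbbcaaa' → no match
5. 'bcccaabc' → match
6 → no match
7 → no match
8. 'ccbcacba' → no match
9 → no match
10 → match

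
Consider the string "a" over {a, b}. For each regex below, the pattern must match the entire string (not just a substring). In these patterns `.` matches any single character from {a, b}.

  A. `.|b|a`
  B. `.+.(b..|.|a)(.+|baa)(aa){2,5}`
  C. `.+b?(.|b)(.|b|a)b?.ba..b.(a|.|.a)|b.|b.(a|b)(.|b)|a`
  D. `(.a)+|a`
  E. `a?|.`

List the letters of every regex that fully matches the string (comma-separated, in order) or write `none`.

A, C, D, E

A → match
B → no match — must end with "aa"
C → match
D → match
E → match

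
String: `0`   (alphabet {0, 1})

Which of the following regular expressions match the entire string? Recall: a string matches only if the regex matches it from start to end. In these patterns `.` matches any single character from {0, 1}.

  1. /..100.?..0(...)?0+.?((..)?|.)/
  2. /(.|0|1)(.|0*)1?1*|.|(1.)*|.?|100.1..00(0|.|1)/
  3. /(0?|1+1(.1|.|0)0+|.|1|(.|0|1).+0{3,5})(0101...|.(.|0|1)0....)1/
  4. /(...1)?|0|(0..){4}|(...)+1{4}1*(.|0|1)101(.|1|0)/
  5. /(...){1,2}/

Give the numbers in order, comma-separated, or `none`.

2, 4

1 → no match
2 → match
3 → no match — must end with `1`
4 → match
5 → no match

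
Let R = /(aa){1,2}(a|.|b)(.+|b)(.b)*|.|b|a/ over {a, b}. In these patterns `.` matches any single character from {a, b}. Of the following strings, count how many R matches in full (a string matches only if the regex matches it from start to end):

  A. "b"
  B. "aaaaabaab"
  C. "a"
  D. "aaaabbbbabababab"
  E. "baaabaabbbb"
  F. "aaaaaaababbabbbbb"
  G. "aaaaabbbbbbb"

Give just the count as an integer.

A. "b" → match
B. "aaaaabaab" → match
C. "a" → match
D → match
E. "baaabaabbbb" → no match
F → match
G. "aaaaabbbbbbb" → match
Total matched: 6

6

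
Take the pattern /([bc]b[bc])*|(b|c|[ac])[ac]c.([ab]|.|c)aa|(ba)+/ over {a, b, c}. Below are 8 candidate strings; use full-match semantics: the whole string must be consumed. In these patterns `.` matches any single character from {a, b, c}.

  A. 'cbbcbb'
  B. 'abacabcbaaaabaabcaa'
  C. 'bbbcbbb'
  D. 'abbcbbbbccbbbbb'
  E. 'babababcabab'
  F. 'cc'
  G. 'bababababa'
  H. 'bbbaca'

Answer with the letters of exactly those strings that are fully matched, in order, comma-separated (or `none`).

A → match
B → no match
C → no match
D → no match
E → no match
F → no match
G → match
H → no match

A, G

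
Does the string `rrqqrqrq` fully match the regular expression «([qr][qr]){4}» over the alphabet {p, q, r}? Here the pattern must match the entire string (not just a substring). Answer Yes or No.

Yes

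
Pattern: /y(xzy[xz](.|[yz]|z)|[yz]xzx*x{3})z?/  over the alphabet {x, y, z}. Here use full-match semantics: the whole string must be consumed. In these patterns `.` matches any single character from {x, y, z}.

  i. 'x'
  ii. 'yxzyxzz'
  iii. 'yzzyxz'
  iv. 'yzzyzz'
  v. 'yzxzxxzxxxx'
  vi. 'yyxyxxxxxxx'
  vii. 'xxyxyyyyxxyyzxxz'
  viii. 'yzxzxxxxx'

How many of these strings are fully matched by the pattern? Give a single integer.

2

i → no match — must start with 'y'
ii → match
iii → no match
iv → no match
v → no match
vi → no match
vii → no match — must start with 'y'
viii → match
Total matched: 2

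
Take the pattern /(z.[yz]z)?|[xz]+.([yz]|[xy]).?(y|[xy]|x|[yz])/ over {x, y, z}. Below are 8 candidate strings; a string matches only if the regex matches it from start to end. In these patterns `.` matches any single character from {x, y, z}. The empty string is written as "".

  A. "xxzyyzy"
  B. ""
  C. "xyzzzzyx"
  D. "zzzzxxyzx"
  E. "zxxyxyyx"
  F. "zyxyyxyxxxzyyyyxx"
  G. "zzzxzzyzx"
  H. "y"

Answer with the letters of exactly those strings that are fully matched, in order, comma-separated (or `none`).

A → match
B → match
C → no match
D → match
E → no match
F → no match
G → match
H → no match

A, B, D, G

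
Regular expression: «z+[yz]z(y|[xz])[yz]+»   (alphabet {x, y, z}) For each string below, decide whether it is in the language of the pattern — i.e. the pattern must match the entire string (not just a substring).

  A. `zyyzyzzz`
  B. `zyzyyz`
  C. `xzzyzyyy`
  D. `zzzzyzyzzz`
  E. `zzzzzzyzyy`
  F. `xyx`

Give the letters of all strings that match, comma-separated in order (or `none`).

B, D, E

A → no match
B → match
C → no match — must start with `z`
D → match
E → match
F → no match — must start with `z`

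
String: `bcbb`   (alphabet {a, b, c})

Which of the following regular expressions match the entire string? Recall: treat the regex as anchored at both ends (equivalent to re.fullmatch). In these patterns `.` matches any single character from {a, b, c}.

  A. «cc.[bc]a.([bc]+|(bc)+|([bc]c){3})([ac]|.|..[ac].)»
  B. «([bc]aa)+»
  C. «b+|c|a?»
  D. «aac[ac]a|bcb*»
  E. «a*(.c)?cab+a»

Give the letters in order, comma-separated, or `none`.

A → no match — must start with `cc`
B → no match — must end with `aa`
C → no match
D → match
E → no match — must end with `ba`

D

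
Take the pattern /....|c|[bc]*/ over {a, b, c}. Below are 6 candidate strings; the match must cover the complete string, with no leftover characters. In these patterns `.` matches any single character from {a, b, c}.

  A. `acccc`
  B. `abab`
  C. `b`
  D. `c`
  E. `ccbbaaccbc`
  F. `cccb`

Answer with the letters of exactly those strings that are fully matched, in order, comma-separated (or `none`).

A. `acccc` → no match
B. `abab` → match
C. `b` → match
D. `c` → match
E. `ccbbaaccbc` → no match
F. `cccb` → match

B, C, D, F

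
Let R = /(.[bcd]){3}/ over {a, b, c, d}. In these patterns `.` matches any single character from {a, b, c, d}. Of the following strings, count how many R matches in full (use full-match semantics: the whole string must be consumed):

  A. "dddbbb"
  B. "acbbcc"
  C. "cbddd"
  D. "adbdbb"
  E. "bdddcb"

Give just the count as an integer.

A. "dddbbb" → match
B. "acbbcc" → match
C. "cbddd" → no match
D. "adbdbb" → match
E. "bdddcb" → match
Total matched: 4

4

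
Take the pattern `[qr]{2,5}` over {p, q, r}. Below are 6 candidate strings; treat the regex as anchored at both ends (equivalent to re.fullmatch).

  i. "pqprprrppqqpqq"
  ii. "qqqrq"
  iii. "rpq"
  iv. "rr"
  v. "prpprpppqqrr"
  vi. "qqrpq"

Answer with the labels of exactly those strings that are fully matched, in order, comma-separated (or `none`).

i → no match
ii → match
iii → no match
iv → match
v → no match
vi → no match

ii, iv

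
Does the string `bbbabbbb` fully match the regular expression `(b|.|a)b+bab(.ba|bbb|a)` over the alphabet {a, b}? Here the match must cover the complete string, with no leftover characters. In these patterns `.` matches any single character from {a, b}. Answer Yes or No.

Yes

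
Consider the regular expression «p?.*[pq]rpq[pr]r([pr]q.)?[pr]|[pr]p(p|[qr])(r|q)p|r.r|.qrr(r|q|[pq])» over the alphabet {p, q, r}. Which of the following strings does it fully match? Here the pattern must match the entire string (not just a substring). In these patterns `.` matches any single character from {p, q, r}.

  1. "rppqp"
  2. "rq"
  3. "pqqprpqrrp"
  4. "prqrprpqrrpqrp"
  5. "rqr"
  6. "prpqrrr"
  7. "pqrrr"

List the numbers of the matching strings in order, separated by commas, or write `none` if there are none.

1 → match
2 → no match
3 → match
4 → match
5 → match
6 → match
7 → match

1, 3, 4, 5, 6, 7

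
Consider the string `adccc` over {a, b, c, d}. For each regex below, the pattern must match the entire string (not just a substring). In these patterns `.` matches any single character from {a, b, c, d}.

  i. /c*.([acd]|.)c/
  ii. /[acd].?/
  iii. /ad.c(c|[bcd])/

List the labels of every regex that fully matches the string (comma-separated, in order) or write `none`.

i → no match
ii → no match
iii → match

iii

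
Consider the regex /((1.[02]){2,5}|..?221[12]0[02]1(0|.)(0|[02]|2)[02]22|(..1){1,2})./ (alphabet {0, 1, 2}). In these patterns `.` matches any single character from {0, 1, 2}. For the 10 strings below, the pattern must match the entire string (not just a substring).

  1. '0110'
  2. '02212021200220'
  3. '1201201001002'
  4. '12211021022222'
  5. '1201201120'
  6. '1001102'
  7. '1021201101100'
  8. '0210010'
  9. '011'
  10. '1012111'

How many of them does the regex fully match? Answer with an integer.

1 → match
2 → match
3 → match
4 → match
5 → match
6 → match
7 → match
8 → match
9 → no match
10 → match
Total matched: 9

9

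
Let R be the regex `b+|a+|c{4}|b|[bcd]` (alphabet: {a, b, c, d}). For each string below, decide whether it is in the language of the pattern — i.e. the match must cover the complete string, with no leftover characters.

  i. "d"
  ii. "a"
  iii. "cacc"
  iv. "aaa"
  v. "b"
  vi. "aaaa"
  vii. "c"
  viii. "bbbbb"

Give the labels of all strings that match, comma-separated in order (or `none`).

i. "d" → match
ii. "a" → match
iii. "cacc" → no match
iv. "aaa" → match
v. "b" → match
vi. "aaaa" → match
vii. "c" → match
viii. "bbbbb" → match

i, ii, iv, v, vi, vii, viii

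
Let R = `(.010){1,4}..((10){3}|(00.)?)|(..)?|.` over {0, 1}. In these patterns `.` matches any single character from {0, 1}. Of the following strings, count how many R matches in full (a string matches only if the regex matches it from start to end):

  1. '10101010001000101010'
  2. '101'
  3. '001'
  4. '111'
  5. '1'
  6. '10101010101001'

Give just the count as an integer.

1 → match
2 → no match
3 → no match
4 → no match
5 → match
6 → match
Total matched: 3

3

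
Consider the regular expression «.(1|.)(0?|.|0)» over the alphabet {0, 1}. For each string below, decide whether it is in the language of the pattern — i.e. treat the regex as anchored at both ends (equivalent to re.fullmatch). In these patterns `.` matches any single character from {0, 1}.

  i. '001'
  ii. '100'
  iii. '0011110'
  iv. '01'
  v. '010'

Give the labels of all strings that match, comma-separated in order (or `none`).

i, ii, iv, v

i → match
ii → match
iii → no match
iv → match
v → match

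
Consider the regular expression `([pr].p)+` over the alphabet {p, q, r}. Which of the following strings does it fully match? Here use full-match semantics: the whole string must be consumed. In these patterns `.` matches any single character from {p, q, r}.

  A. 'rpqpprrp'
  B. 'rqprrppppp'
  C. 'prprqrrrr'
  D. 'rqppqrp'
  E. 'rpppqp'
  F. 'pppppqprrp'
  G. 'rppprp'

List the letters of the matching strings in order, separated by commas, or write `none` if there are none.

A → no match
B → no match
C → no match — must end with 'p'
D → no match
E → match
F → no match
G → match

E, G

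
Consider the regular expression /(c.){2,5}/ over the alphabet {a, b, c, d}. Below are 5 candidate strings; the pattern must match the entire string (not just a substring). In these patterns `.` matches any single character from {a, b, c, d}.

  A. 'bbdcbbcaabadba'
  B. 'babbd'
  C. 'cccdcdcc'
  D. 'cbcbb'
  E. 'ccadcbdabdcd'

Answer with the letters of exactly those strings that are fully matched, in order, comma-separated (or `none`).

A → no match — must start with 'c'
B → no match — must start with 'c'
C → match
D → no match
E → no match

C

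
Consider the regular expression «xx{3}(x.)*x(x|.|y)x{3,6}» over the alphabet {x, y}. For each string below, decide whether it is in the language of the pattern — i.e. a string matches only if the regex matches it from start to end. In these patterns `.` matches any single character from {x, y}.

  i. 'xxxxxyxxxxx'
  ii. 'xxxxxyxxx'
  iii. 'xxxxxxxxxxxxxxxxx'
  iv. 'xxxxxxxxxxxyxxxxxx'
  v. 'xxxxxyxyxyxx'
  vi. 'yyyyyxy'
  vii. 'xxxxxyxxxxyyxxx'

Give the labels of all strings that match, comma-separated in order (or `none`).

i → match
ii → match
iii → match
iv → match
v → no match
vi → no match — must start with 'xx'
vii → no match

i, ii, iii, iv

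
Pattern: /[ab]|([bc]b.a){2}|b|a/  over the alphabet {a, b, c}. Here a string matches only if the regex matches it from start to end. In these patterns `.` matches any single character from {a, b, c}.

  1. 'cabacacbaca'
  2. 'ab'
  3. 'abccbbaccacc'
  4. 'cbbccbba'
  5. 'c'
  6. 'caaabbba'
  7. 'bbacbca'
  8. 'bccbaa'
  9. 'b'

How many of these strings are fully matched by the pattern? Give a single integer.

1. 'cabacacbaca' → no match
2. 'ab' → no match
3. 'abccbbaccacc' → no match
4. 'cbbccbba' → no match
5. 'c' → no match
6. 'caaabbba' → no match
7. 'bbacbca' → no match
8. 'bccbaa' → no match
9. 'b' → match
Total matched: 1

1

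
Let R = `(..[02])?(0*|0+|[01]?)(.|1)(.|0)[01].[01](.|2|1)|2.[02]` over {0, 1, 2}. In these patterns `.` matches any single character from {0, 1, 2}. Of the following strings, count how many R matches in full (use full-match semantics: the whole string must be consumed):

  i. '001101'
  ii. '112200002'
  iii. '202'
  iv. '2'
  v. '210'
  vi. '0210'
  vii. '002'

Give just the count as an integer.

i → match
ii → match
iii → match
iv → no match
v → match
vi → no match
vii → no match
Total matched: 4

4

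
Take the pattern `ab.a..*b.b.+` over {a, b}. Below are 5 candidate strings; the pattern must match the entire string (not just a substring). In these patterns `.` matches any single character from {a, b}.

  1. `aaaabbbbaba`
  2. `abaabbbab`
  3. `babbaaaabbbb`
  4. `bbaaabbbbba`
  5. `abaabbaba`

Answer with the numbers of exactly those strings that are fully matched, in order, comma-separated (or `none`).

1 → no match — must start with `ab`
2 → no match
3 → no match — must start with `ab`
4 → no match — must start with `ab`
5 → match

5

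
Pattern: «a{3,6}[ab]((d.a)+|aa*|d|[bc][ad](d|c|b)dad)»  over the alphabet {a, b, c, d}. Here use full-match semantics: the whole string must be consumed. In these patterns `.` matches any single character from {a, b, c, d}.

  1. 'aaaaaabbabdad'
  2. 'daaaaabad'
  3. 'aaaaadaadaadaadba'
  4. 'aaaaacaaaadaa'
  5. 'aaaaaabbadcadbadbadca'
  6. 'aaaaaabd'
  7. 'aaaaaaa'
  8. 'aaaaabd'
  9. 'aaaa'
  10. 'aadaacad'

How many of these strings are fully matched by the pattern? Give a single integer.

1 → match
2. 'daaaaabad' → no match — must start with 'a'
3 → match
4 → no match
5 → no match
6. 'aaaaaabd' → match
7. 'aaaaaaa' → match
8. 'aaaaabd' → match
9. 'aaaa' → no match
10. 'aadaacad' → no match
Total matched: 5

5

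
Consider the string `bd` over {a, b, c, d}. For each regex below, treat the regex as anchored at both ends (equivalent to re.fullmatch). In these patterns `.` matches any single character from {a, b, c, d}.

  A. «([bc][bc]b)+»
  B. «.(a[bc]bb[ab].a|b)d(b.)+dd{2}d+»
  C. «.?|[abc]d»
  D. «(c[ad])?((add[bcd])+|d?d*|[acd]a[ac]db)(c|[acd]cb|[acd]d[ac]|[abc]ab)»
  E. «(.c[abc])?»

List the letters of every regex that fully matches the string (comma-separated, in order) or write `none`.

C

A → no match — must end with `b`
B → no match
C → match
D → no match
E → no match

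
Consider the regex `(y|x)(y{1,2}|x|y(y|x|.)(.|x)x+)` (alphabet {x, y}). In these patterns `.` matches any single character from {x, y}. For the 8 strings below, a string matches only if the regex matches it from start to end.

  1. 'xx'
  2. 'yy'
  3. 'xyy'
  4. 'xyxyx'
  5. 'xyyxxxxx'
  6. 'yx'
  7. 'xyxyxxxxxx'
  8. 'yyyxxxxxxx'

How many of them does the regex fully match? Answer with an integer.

8

1. 'xx' → match
2. 'yy' → match
3. 'xyy' → match
4. 'xyxyx' → match
5. 'xyyxxxxx' → match
6. 'yx' → match
7. 'xyxyxxxxxx' → match
8. 'yyyxxxxxxx' → match
Total matched: 8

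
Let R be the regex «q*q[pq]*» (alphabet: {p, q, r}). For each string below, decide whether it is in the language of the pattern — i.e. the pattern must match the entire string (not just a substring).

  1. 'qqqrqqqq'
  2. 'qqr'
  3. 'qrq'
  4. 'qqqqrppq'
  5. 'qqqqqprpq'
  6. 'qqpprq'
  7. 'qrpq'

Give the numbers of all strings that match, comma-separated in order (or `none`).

none

1. 'qqqrqqqq' → no match
2. 'qqr' → no match
3. 'qrq' → no match
4. 'qqqqrppq' → no match
5. 'qqqqqprpq' → no match
6. 'qqpprq' → no match
7. 'qrpq' → no match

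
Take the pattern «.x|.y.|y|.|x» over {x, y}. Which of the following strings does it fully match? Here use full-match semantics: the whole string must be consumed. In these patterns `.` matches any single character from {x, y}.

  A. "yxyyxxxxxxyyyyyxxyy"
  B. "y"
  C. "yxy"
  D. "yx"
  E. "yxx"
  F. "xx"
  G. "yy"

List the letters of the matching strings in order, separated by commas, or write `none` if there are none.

A → no match
B → match
C → no match
D → match
E → no match
F → match
G → no match

B, D, F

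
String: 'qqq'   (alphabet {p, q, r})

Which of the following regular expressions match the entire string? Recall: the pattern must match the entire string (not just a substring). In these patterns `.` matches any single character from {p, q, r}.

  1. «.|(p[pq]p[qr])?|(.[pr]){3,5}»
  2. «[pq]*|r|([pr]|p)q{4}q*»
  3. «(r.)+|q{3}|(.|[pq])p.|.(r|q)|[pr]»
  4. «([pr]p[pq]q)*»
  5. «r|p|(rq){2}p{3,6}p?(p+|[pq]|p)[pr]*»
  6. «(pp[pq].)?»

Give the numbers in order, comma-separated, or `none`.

2, 3

1 → no match
2 → match
3 → match
4 → no match
5 → no match
6 → no match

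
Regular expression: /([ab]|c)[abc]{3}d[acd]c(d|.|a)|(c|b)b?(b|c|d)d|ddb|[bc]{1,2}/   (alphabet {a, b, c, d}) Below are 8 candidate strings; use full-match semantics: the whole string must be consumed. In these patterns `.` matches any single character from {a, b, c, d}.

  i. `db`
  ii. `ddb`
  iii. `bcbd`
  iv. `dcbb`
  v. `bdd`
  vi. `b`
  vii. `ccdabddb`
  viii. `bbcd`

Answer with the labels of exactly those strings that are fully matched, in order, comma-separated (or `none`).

ii, v, vi, viii

i → no match
ii → match
iii → no match
iv → no match
v → match
vi → match
vii → no match
viii → match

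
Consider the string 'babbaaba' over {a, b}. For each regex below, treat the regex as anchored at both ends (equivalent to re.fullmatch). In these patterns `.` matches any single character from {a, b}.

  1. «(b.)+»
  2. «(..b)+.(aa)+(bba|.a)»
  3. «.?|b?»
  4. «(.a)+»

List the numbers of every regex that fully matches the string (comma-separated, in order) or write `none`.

2

1 → no match
2 → match
3 → no match
4 → no match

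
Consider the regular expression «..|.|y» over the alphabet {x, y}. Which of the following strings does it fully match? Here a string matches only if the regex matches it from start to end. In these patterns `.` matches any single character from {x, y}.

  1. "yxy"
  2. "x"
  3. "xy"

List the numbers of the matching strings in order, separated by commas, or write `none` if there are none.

1. "yxy" → no match
2. "x" → match
3. "xy" → match

2, 3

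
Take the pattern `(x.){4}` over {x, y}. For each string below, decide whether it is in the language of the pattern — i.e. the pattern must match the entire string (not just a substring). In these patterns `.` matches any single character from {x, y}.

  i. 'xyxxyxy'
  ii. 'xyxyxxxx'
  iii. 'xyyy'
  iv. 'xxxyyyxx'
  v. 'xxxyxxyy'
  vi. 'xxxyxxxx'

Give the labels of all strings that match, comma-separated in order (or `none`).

ii, vi

i → no match
ii → match
iii → no match
iv → no match
v → no match
vi → match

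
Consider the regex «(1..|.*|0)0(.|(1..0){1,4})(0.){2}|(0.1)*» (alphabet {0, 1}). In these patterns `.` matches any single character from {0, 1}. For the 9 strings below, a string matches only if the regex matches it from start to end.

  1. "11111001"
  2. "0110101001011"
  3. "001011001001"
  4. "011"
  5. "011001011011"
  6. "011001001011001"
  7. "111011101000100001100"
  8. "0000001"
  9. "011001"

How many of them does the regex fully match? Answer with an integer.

6

1 → no match
2 → no match
3 → match
4 → match
5 → match
6 → match
7 → no match
8 → match
9 → match
Total matched: 6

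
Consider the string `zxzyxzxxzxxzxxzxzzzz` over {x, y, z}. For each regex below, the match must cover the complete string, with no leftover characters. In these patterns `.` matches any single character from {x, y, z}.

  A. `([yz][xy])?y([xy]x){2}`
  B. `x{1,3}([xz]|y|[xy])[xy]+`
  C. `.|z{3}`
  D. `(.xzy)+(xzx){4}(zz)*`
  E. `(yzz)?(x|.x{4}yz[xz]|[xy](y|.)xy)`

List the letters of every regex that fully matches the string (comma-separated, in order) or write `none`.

A → no match — must end with `x`
B → no match — must start with `x`
C → no match
D → match
E → no match

D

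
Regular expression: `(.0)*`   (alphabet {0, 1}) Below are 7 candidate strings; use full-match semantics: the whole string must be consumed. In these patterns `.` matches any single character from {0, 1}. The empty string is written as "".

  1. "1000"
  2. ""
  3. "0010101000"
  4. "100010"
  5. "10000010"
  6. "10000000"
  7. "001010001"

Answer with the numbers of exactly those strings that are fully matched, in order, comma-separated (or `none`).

1, 2, 3, 4, 5, 6

1. "1000" → match
2. "" → match
3. "0010101000" → match
4. "100010" → match
5. "10000010" → match
6. "10000000" → match
7. "001010001" → no match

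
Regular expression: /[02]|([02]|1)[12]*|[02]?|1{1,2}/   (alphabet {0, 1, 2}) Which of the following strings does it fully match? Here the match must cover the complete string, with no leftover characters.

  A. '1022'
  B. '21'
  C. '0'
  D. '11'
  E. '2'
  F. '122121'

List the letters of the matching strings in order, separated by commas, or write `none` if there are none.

B, C, D, E, F

A → no match
B → match
C → match
D → match
E → match
F → match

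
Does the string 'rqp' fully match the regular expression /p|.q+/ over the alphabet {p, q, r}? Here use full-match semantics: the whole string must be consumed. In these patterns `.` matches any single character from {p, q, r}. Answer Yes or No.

No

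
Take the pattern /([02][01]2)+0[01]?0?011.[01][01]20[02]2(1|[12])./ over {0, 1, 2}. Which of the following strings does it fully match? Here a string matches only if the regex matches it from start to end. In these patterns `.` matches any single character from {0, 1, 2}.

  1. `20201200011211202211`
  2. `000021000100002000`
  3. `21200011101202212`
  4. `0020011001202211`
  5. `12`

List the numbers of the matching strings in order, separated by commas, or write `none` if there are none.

1, 3, 4

1 → match
2 → no match
3 → match
4 → match
5. `12` → no match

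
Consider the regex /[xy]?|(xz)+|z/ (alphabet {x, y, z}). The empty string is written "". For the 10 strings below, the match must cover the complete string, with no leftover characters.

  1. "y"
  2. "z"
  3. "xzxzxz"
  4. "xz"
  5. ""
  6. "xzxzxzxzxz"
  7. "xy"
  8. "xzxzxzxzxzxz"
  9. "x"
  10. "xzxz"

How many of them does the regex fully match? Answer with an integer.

9

1 → match
2 → match
3 → match
4 → match
5 → match
6 → match
7 → no match
8 → match
9 → match
10 → match
Total matched: 9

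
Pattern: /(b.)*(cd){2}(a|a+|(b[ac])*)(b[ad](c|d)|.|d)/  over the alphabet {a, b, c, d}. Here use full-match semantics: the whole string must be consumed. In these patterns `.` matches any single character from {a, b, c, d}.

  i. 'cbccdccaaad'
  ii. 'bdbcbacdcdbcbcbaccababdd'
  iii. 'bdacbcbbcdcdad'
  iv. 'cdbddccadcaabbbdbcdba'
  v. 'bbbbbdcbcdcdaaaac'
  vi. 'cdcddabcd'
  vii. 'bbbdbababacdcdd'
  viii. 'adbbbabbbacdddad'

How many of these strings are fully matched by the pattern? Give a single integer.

i → no match
ii → no match
iii → no match
iv → no match
v → no match
vi → no match
vii → match
viii → no match
Total matched: 1

1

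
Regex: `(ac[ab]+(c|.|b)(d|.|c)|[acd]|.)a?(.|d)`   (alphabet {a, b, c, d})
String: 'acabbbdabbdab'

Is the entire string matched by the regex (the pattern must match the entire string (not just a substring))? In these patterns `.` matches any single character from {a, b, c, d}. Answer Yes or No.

No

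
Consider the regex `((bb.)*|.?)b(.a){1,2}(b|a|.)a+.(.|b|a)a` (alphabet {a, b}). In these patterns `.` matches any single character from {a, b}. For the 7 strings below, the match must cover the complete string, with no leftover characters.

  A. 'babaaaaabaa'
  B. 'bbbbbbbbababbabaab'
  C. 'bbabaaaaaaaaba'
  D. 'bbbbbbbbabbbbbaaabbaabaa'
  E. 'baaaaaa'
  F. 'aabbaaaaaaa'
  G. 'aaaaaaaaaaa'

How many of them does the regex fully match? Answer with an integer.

A → no match
B → no match — must end with 'a'
C → match
D → no match
E → no match
F → no match
G → no match
Total matched: 1

1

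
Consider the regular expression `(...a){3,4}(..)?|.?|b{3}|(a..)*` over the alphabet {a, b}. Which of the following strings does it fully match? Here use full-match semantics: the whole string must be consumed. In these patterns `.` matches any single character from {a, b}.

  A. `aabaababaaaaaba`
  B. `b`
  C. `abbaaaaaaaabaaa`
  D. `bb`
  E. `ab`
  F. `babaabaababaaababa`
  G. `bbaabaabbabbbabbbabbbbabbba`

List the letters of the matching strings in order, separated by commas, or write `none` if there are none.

A, B, C, F

A → match
B → match
C → match
D → no match
E → no match
F → match
G → no match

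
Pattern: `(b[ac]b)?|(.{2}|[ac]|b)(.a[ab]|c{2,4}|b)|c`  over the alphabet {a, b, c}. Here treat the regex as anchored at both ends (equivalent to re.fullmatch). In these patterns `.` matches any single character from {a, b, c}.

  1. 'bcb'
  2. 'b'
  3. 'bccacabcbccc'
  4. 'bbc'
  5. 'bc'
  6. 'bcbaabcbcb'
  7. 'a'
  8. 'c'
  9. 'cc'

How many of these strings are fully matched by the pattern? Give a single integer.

2

1 → match
2 → no match
3 → no match
4 → no match
5 → no match
6 → no match
7 → no match
8 → match
9 → no match
Total matched: 2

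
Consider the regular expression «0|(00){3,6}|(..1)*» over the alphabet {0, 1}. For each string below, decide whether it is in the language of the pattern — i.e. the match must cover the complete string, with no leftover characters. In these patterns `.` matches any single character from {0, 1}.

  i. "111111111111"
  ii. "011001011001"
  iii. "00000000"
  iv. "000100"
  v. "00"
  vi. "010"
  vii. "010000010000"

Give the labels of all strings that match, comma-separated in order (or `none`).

i → match
ii → match
iii → match
iv → no match
v → no match
vi → no match
vii → no match

i, ii, iii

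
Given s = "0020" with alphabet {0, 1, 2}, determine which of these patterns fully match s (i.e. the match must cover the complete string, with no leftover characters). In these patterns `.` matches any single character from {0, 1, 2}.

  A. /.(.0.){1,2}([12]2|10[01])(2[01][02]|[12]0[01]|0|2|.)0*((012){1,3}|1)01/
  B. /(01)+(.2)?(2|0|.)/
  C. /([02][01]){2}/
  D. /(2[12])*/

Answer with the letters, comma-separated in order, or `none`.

C

A → no match — must end with "01"
B → no match — must start with "01"
C → match
D → no match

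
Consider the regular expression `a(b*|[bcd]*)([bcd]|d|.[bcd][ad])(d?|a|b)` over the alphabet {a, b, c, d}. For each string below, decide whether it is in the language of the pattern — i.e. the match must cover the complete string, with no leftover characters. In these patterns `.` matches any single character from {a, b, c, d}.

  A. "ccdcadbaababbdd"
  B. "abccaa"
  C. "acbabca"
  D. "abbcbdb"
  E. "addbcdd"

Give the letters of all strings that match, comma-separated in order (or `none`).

B, D, E

A → no match — must start with "a"
B. "abccaa" → match
C. "acbabca" → no match
D. "abbcbdb" → match
E. "addbcdd" → match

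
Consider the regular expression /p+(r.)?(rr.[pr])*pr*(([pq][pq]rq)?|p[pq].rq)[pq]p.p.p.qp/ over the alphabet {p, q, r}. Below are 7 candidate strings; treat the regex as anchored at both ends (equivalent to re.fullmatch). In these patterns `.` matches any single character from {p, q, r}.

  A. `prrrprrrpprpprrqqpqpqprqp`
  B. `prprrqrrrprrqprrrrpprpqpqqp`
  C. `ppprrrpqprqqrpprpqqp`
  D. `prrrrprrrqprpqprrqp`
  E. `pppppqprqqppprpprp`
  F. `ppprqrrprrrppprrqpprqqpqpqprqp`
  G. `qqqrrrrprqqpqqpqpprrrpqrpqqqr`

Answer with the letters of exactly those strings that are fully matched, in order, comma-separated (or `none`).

A

A → match
B → no match
C → no match
D → no match
E → no match — must end with `qp`
F → no match
G → no match — must start with `p`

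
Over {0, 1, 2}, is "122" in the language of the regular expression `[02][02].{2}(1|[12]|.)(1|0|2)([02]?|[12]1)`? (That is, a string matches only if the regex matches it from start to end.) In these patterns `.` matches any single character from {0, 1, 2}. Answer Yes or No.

No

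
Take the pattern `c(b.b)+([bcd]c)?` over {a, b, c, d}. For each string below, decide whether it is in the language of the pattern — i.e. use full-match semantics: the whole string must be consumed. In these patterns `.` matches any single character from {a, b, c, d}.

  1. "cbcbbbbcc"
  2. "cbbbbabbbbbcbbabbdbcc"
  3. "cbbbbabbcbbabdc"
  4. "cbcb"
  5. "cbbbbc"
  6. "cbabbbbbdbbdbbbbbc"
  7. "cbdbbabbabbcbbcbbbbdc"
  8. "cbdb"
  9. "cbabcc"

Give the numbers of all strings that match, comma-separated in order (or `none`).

1. "cbcbbbbcc" → match
2 → match
3 → match
4. "cbcb" → match
5. "cbbbbc" → match
6 → match
7 → match
8. "cbdb" → match
9. "cbabcc" → match

1, 2, 3, 4, 5, 6, 7, 8, 9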